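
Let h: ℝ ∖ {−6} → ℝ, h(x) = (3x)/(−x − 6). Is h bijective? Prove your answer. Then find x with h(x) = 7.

If h(x) = −3, cross-multiplying gives −1(3x) = 3(−x − 6), which simplifies to 0 = −18 — false.  So −3 has no preimage and h is not surjective.
Hence h is not bijective.
Solving h(x) = 7: cross-multiplying gives 3x = 7(−x − 6), which rearranges to 10x = −42, so x = −21/5.

-21/5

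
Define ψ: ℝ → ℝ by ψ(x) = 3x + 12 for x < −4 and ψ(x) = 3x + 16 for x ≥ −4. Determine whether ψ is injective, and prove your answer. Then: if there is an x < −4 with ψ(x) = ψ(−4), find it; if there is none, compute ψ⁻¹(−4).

-16/3

Both pieces are strictly increasing (slopes 3 and 3), so each is injective on its own interval.
The left piece maps (−∞, −4) onto (−∞, 0); the right piece maps [−4, ∞) onto [4, ∞).
These images are disjoint, so no value is attained by both pieces. Hence ψ is injective.
Because the two images are disjoint, no x < −4 has ψ(x) = ψ(−4), so we compute ψ⁻¹(−4): −4 lies in (−∞, 0), so solve 3x + 12 = −4: x = (−4 − 12)/3 = −16/3.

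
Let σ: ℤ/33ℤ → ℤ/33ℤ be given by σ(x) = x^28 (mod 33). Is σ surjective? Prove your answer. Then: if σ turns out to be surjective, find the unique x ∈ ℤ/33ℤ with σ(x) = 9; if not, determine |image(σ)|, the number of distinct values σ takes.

12

σ(4): Repeated squaring mod 33: 4^1 ≡ 4, 4^2 ≡ 4² = 16, 4^4 ≡ 16² = 256 ≡ 25, 4^8 ≡ 25² = 625 ≡ 31, 4^16 ≡ 31² = 961 ≡ 4. Since 28 = 16 + 8 + 4, 4^28 ≡ 4·31·25: 4·31 = 124 ≡ 25, then 25·25 = 625 ≡ 31. So 4^28 ≡ 31 (mod 33).
σ(7): Repeated squaring mod 33: 7^1 ≡ 7, 7^2 ≡ 7² = 49 ≡ 16, 7^4 ≡ 16² = 256 ≡ 25, 7^8 ≡ 25² = 625 ≡ 31, 7^16 ≡ 31² = 961 ≡ 4. Since 28 = 16 + 8 + 4, 7^28 ≡ 4·31·25: 4·31 = 124 ≡ 25, then 25·25 = 625 ≡ 31. So 7^28 ≡ 31 (mod 33).
So σ(4) = σ(7) = 31 while 4 ≠ 7, so σ is not injective.
A non-injective map from the 33-element set ℤ/33ℤ to itself takes at most 32 distinct values, so it cannot be surjective. Therefore σ is not surjective.
Since σ is not surjective, we determine |image(σ)|. Computing x^28 mod 33 for each x (by repeated squaring, reducing mod 33 at every step), the values σ(0), σ(1), …, σ(32) are: 0, 1, 25, 27, 31, 4, 15, 31, 16, 3, 1, 22, 12, 25, 16, 9, 4, 4, 9, 16, 25, 12, 22, 1, 3, 16, 31, 15, 4, 31, 27, 25, 1.
The distinct values are {0, 1, 3, 4, 9, 12, 15, 16, 22, 25, 27, 31}; there are 12 of them.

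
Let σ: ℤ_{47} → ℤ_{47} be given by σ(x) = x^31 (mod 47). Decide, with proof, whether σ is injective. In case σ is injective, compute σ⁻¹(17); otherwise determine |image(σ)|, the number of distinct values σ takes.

25

Since 47 is prime, the nonzero elements of ℤ_{47} form a cyclic group of order 46.
As gcd(31, 46) = 1, raising to the 31st power is a bijection on this group: if x_1^31 ≡ x_2^31 then (x_1x_2^{−1})^31 = 1, and the only element of order dividing gcd(31, 46) = 1 is 1, so x_1 = x_2.
With σ(0) = 0 this makes σ injective on all of ℤ_{47}, hence bijective (finite equal-size domain and codomain). In particular σ is injective.
Since σ is injective, we find the preimage of 17. The inverse of x ↦ x^31 on (ℤ_{47})^× is x ↦ x^3, because 31·3 = 93 = 2·46 + 1 ≡ 1 (mod 46) and x^{46} = 1 for x ≠ 0 (Fermat). So σ⁻¹(17) = 17^3 mod 47.
Repeated squaring mod 47: 17^1 ≡ 17, 17^2 ≡ 17² = 289 ≡ 7. Since 3 = 2 + 1, 17^3 ≡ 7·17: 7·17 = 119 ≡ 25. So 17^3 ≡ 25 (mod 47).
Hence σ⁻¹(17) = 25.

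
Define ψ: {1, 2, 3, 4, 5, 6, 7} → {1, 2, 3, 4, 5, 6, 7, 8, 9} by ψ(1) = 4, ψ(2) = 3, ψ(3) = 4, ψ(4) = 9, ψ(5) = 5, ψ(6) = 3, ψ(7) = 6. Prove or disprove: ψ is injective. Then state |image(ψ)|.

ψ(1) = 4 = ψ(3) with 1 ≠ 3, so ψ is not injective.
The image of ψ is {3, 4, 5, 6, 9}, which has 5 elements.

5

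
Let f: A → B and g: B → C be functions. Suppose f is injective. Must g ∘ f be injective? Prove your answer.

not injective

No. Take A = B = C = {0, 1, 2}, f = identity (injective), and g(x) = 0 for every x.
Then (g ∘ f)(0) = 0 = (g ∘ f)(2) with 0 ≠ 2, so g ∘ f is not injective.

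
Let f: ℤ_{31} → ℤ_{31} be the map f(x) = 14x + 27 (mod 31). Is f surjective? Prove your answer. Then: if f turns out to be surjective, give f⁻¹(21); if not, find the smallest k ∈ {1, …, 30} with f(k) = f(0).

Since gcd(14, 31) = 1, 14 is invertible modulo 31. Euclid's algorithm: 31 = 2·14 + 3, 14 = 4·3 + 2, 3 = 1·2 + 1; back-substituting gives 1 = 20·14 − 9·31, so 14⁻¹ ≡ 20 (mod 31).
For any y ∈ ℤ_{31}, x = 20(y − 27) mod 31 satisfies f(x) = 14·20(y − 27) + 27 ≡ y (since 14·20 ≡ 1 mod 31). So every y has a preimage.
So f is surjective.
Since f is surjective, we compute f⁻¹(21): solve 14x + 27 ≡ 21 (mod 31), i.e. 14x ≡ 25 (mod 31).
Multiplying by 14⁻¹ = 20 gives x ≡ 20·25 = 500 = 16·31 + 4 ≡ 4 (mod 31).
Check: f(4) = 14·4 + 27 = 83 = 2·31 + 21 ≡ 21 (mod 31).

4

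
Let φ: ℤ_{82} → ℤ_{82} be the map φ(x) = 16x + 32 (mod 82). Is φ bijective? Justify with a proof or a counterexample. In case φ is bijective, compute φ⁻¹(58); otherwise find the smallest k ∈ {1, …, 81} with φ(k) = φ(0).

We have gcd(16, 82) = 2 > 1. Taking a = 0 and b = 41: φ(0) = 32 and φ(41) = 16·41 + 32 = 688 ≡ 32 (mod 82).
So φ(0) = φ(41) while 0 ≠ 41, hence φ is not injective, hence not bijective.
Since φ is not bijective, we find the least positive k with φ(k) = φ(0): this means 16k ≡ 0 (mod 82), i.e. 82 ∣ 16k. Since gcd(16, 82) = 2, dividing through by 2 this holds exactly when 41 ∣ 8k, and as gcd(8, 41) = 1, exactly when 41 ∣ k.
The smallest positive such k is 41.

41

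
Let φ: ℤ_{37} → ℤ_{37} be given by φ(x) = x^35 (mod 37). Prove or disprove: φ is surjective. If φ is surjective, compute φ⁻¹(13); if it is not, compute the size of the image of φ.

20

Since 37 is prime, the nonzero elements of ℤ_{37} form a cyclic group of order 36.
As gcd(35, 36) = 1, raising to the 35th power is a bijection on this group: if u^35 ≡ v^35 then (uv^{−1})^35 = 1, and the only element of order dividing gcd(35, 36) = 1 is 1, so u = v.
With φ(0) = 0 this makes φ injective on all of ℤ_{37}, hence bijective (finite equal-size domain and codomain). In particular φ is surjective.
Since φ is surjective, we find the preimage of 13. The inverse of x ↦ x^35 on (ℤ_{37})^× is x ↦ x^35, because 35·35 = 1225 = 34·36 + 1 ≡ 1 (mod 36) and x^{36} = 1 for x ≠ 0 (Fermat). So φ⁻¹(13) = 13^35 mod 37.
Repeated squaring mod 37: 13^1 ≡ 13, 13^2 ≡ 13² = 169 ≡ 21, 13^4 ≡ 21² = 441 ≡ 34, 13^8 ≡ 34² = 1156 ≡ 9, 13^16 ≡ 9² = 81 ≡ 7, 13^32 ≡ 7² = 49 ≡ 12. Since 35 = 32 + 2 + 1, 13^35 ≡ 12·21·13: 12·21 = 252 ≡ 30, then 30·13 = 390 ≡ 20. So 13^35 ≡ 20 (mod 37).
Hence φ⁻¹(13) = 20.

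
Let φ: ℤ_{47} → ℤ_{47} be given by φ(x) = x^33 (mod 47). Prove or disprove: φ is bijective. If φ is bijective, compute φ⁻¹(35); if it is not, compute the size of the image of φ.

5

Since 47 is prime, the nonzero elements of ℤ_{47} form a cyclic group of order 46.
As gcd(33, 46) = 1, raising to the 33rd power is a bijection on this group: if s^33 ≡ t^33 then (st^{−1})^33 = 1, and the only element of order dividing gcd(33, 46) = 1 is 1, so s = t.
With φ(0) = 0 this makes φ injective on all of ℤ_{47}, hence bijective (finite equal-size domain and codomain). In particular φ is bijective.
Since φ is bijective, we find the preimage of 35. The inverse of x ↦ x^33 on (ℤ_{47})^× is x ↦ x^7, because 33·7 = 231 = 5·46 + 1 ≡ 1 (mod 46) and x^{46} = 1 for x ≠ 0 (Fermat). So φ⁻¹(35) = 35^7 mod 47.
Repeated squaring mod 47: 35^1 ≡ 35, 35^2 ≡ 35² = 1225 ≡ 3, 35^4 ≡ 3² = 9. Since 7 = 4 + 2 + 1, 35^7 ≡ 9·3·35: 9·3 = 27, then 27·35 = 945 ≡ 5. So 35^7 ≡ 5 (mod 47).
Hence φ⁻¹(35) = 5.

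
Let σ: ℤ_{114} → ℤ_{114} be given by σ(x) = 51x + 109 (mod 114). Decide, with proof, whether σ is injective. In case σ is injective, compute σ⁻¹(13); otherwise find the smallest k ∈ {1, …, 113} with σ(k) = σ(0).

By definition, σ is injective when σ(x_1) = σ(x_2) forces x_1 = x_2.
We have gcd(51, 114) = 3 > 1. Taking x_1 = 0 and x_2 = 38: σ(0) = 109 and σ(38) = 51·38 + 109 = 2047 ≡ 109 (mod 114).
So σ(0) = σ(38) while 0 ≠ 38, so σ is not injective.
Since σ is not injective, we find the least positive k with σ(k) = σ(0): this means 51k ≡ 0 (mod 114), i.e. 114 ∣ 51k. Since gcd(51, 114) = 3, dividing through by 3 this holds exactly when 38 ∣ 17k, and as gcd(17, 38) = 1, exactly when 38 ∣ k.
The smallest positive such k is 38.

38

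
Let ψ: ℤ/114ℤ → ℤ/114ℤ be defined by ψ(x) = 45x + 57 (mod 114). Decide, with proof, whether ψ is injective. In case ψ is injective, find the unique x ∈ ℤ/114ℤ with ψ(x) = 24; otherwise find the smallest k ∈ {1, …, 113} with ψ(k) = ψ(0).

38

We have gcd(45, 114) = 3 > 1. Taking x_1 = 0 and x_2 = 38: ψ(0) = 57 and ψ(38) = 45·38 + 57 = 1767 ≡ 57 (mod 114).
So ψ(0) = ψ(38) while 0 ≠ 38, hence ψ is not injective.
Since ψ is not injective, we find the least positive k with ψ(k) = ψ(0): this means 45k ≡ 0 (mod 114), i.e. 114 ∣ 45k. Since gcd(45, 114) = 3, dividing through by 3 this holds exactly when 38 ∣ 15k, and as gcd(15, 38) = 1, exactly when 38 ∣ k.
The smallest positive such k is 38.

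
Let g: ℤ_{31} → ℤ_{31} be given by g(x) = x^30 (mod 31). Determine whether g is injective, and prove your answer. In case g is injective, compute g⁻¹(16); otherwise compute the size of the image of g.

2

g(1) = 1^30 = 1.
g(2): Repeated squaring mod 31: 2^1 ≡ 2, 2^2 ≡ 2² = 4, 2^4 ≡ 4² = 16, 2^8 ≡ 16² = 256 ≡ 8, 2^16 ≡ 8² = 64 ≡ 2. Since 30 = 16 + 8 + 4 + 2, 2^30 ≡ 2·8·16·4: 2·8 = 16, then 16·16 = 256 ≡ 8, then 8·4 = 32 ≡ 1. So 2^30 ≡ 1 (mod 31).
So g(1) = g(2) = 1 while 1 ≠ 2, so g is not injective.
Since g is not injective, we determine |image(g)|. Computing x^30 mod 31 for each x (by repeated squaring, reducing mod 31 at every step), the values g(0), g(1), …, g(30) are: 0, 1, 1, 1, 1, 1, 1, 1, 1, 1, 1, 1, 1, 1, 1, 1, 1, 1, 1, 1, 1, 1, 1, 1, 1, 1, 1, 1, 1, 1, 1.
The distinct values are {0, 1}; there are 2 of them.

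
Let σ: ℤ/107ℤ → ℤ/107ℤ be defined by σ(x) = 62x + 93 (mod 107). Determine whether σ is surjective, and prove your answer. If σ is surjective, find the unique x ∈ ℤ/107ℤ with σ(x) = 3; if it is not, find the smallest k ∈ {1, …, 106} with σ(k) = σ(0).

Recall: surjectivity means every element of the codomain has a preimage under σ.
Since gcd(62, 107) = 1, 62 is invertible modulo 107. Euclid's algorithm: 107 = 1·62 + 45, 62 = 1·45 + 17, 45 = 2·17 + 11, 17 = 1·11 + 6, 11 = 1·6 + 5, 6 = 1·5 + 1; back-substituting gives 1 = 19·62 − 11·107, so 62⁻¹ ≡ 19 (mod 107).
For any y ∈ ℤ/107ℤ, x = 19(y − 93) mod 107 satisfies σ(x) = 62·19(y − 93) + 93 ≡ y (since 62·19 ≡ 1 mod 107). So every y has a preimage.
Thus σ is surjective.
Since σ is surjective, we compute σ⁻¹(3): solve 62x + 93 ≡ 3 (mod 107), i.e. 62x ≡ 17 (mod 107).
Multiplying by 62⁻¹ = 19 gives x ≡ 19·17 = 323 = 3·107 + 2 ≡ 2 (mod 107).
Check: σ(2) = 62·2 + 93 = 217 = 2·107 + 3 ≡ 3 (mod 107).

2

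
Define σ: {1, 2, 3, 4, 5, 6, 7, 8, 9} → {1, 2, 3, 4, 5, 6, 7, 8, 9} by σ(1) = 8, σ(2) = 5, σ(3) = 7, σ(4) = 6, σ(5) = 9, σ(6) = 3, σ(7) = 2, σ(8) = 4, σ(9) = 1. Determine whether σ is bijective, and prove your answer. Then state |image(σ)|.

9

The values 8, 5, 7, 6, 9, 3, 2, 4, 1 are a permutation of {1, 2, 3, 4, 5, 6, 7, 8, 9}: each element appears exactly once.
So σ is injective and surjective, hence bijective.
The image of σ is {1, 2, 3, 4, 5, 6, 7, 8, 9}, which has 9 elements.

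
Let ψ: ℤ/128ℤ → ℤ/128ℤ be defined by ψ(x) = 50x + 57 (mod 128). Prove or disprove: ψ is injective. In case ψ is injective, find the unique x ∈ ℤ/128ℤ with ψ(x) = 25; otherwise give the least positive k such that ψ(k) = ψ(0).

We have gcd(50, 128) = 2 > 1. Taking u = 0 and v = 64: ψ(0) = 57 and ψ(64) = 50·64 + 57 = 3257 ≡ 57 (mod 128).
So ψ(0) = ψ(64) while 0 ≠ 64, so ψ is not injective.
Since ψ is not injective, we find the least positive k with ψ(k) = ψ(0): this means 50k ≡ 0 (mod 128), i.e. 128 ∣ 50k. Since gcd(50, 128) = 2, dividing through by 2 this holds exactly when 64 ∣ 25k, and as gcd(25, 64) = 1, exactly when 64 ∣ k.
The smallest positive such k is 64.

64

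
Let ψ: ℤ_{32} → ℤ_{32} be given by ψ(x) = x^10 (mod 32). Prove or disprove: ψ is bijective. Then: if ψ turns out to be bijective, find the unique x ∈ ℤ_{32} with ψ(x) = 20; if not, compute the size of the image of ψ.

5

ψ(0) = 0^10 = 0.
ψ(2): Repeated squaring mod 32: 2^1 ≡ 2, 2^2 ≡ 2² = 4, 2^4 ≡ 4² = 16, 2^8 ≡ 16² = 256 ≡ 0. Since 10 = 8 + 2, 2^10 ≡ 0·4: 0·4 = 0. So 2^10 ≡ 0 (mod 32).
So ψ(0) = ψ(2) = 0 while 0 ≠ 2, thus ψ is not injective, hence not bijective.
Since ψ is not bijective, we determine |image(ψ)|. Computing x^10 mod 32 for each x (by repeated squaring, reducing mod 32 at every step), the values ψ(0), ψ(1), …, ψ(31) are: 0, 1, 0, 9, 0, 25, 0, 17, 0, 17, 0, 25, 0, 9, 0, 1, 0, 1, 0, 9, 0, 25, 0, 17, 0, 17, 0, 25, 0, 9, 0, 1.
The distinct values are {0, 1, 9, 17, 25}; there are 5 of them.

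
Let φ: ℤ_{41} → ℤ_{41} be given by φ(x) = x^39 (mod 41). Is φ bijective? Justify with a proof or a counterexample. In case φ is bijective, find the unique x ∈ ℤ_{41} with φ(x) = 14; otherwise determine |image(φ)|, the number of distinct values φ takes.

3

Since 41 is prime, the nonzero elements of ℤ_{41} form a cyclic group of order 40.
As gcd(39, 40) = 1, raising to the 39th power is a bijection on this group: if x_1^39 ≡ x_2^39 then (x_1x_2^{−1})^39 = 1, and the only element of order dividing gcd(39, 40) = 1 is 1, so x_1 = x_2.
With φ(0) = 0 this makes φ injective on all of ℤ_{41}, hence bijective (finite equal-size domain and codomain). In particular φ is bijective.
Since φ is bijective, we find the preimage of 14. The inverse of x ↦ x^39 on (ℤ_{41})^× is x ↦ x^39, because 39·39 = 1521 = 38·40 + 1 ≡ 1 (mod 40) and x^{40} = 1 for x ≠ 0 (Fermat). So φ⁻¹(14) = 14^39 mod 41.
Repeated squaring mod 41: 14^1 ≡ 14, 14^2 ≡ 14² = 196 ≡ 32, 14^4 ≡ 32² = 1024 ≡ 40, 14^8 ≡ 40² = 1600 ≡ 1, 14^16 ≡ 1² = 1, 14^32 ≡ 1² = 1. Since 39 = 32 + 4 + 2 + 1, 14^39 ≡ 1·40·32·14: 1·40 = 40, then 40·32 = 1280 ≡ 9, then 9·14 = 126 ≡ 3. So 14^39 ≡ 3 (mod 41).
Hence φ⁻¹(14) = 3.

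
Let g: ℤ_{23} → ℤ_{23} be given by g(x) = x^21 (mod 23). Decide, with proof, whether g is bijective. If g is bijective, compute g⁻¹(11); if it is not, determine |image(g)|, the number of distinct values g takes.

Since 23 is prime, the nonzero elements of ℤ_{23} form a cyclic group of order 22.
As gcd(21, 22) = 1, raising to the 21st power is a bijection on this group: if x_1^21 ≡ x_2^21 then (x_1x_2^{−1})^21 = 1, and the only element of order dividing gcd(21, 22) = 1 is 1, so x_1 = x_2.
With g(0) = 0 this makes g injective on all of ℤ_{23}, hence bijective (finite equal-size domain and codomain). In particular g is bijective.
Since g is bijective, we find the preimage of 11. The inverse of x ↦ x^21 on (ℤ_{23})^× is x ↦ x^21, because 21·21 = 441 = 20·22 + 1 ≡ 1 (mod 22) and x^{22} = 1 for x ≠ 0 (Fermat). So g⁻¹(11) = 11^21 mod 23.
Repeated squaring mod 23: 11^1 ≡ 11, 11^2 ≡ 11² = 121 ≡ 6, 11^4 ≡ 6² = 36 ≡ 13, 11^8 ≡ 13² = 169 ≡ 8, 11^16 ≡ 8² = 64 ≡ 18. Since 21 = 16 + 4 + 1, 11^21 ≡ 18·13·11: 18·13 = 234 ≡ 4, then 4·11 = 44 ≡ 21. So 11^21 ≡ 21 (mod 23).
Hence g⁻¹(11) = 21.

21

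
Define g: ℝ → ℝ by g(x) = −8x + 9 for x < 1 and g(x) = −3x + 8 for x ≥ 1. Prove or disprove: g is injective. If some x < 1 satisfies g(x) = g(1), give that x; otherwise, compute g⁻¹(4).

Both pieces are strictly decreasing (slopes −8 and −3), so each is injective on its own interval.
The left piece maps (−∞, 1) onto (1, ∞); the right piece maps [1, ∞) onto (−∞, 5].
These images overlap. In particular g(1) = 5 (right piece), and solving −8x + 9 = 5 on the left piece gives x = 1/2 < 1.
So g(1/2) = g(1) with 1/2 ≠ 1, and g is not injective. This x = 1/2 is the requested value below 1.

1/2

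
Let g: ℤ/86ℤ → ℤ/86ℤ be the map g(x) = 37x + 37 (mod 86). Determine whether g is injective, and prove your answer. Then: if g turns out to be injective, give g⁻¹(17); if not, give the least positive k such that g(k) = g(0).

Recall: g is injective when g(a) = g(b) forces a = b.
Suppose g(a) = g(b) in ℤ/86ℤ. Then 37a + 37 ≡ 37b + 37 (mod 86), hence 37(a − b) ≡ 0 (mod 86).
Since gcd(37, 86) = 1, 37 is invertible modulo 86, thus a − b ≡ 0 (mod 86), i.e. a = b.
Therefore g is injective.
We now compute 37⁻¹ mod 86 explicitly. Euclid's algorithm: 86 = 2·37 + 12, 37 = 3·12 + 1; back-substituting gives 1 = 7·37 − 3·86, so 37⁻¹ ≡ 7 (mod 86).
Since g is injective, we compute g⁻¹(17): solve 37x + 37 ≡ 17 (mod 86), i.e. 37x ≡ 66 (mod 86).
Multiplying by 37⁻¹ = 7 gives x ≡ 7·66 = 462 = 5·86 + 32 ≡ 32 (mod 86).
Check: g(32) = 37·32 + 37 = 1221 = 14·86 + 17 ≡ 17 (mod 86).

32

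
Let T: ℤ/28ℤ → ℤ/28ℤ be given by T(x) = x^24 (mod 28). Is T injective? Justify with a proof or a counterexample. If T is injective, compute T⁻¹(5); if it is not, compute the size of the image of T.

4

T(1) = 1^24 = 1.
T(3): Repeated squaring mod 28: 3^1 ≡ 3, 3^2 ≡ 3² = 9, 3^4 ≡ 9² = 81 ≡ 25, 3^8 ≡ 25² = 625 ≡ 9, 3^16 ≡ 9² = 81 ≡ 25. Since 24 = 16 + 8, 3^24 ≡ 25·9: 25·9 = 225 ≡ 1. So 3^24 ≡ 1 (mod 28).
So T(1) = T(3) = 1 while 1 ≠ 3, so T is not injective.
Since T is not injective, we determine |image(T)|. Computing x^24 mod 28 for each x (by repeated squaring, reducing mod 28 at every step), the values T(0), T(1), …, T(27) are: 0, 1, 8, 1, 8, 1, 8, 21, 8, 1, 8, 1, 8, 1, 0, 1, 8, 1, 8, 1, 8, 21, 8, 1, 8, 1, 8, 1.
The distinct values are {0, 1, 8, 21}; there are 4 of them.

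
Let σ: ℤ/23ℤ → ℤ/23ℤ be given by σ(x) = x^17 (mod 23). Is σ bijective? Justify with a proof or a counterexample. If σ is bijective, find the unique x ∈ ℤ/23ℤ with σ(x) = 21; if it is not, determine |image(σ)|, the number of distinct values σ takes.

19

Since 23 is prime, the nonzero elements of ℤ/23ℤ form a cyclic group of order 22.
As gcd(17, 22) = 1, raising to the 17th power is a bijection on this group: if a^17 ≡ b^17 then (ab^{−1})^17 = 1, and the only element of order dividing gcd(17, 22) = 1 is 1, so a = b.
With σ(0) = 0 this makes σ injective on all of ℤ/23ℤ, hence bijective (finite equal-size domain and codomain). In particular σ is bijective.
Since σ is bijective, we find the preimage of 21. The inverse of x ↦ x^17 on (ℤ/23ℤ)^× is x ↦ x^13, because 17·13 = 221 = 10·22 + 1 ≡ 1 (mod 22) and x^{22} = 1 for x ≠ 0 (Fermat). So σ⁻¹(21) = 21^13 mod 23.
Repeated squaring mod 23: 21^1 ≡ 21, 21^2 ≡ 21² = 441 ≡ 4, 21^4 ≡ 4² = 16, 21^8 ≡ 16² = 256 ≡ 3. Since 13 = 8 + 4 + 1, 21^13 ≡ 3·16·21: 3·16 = 48 ≡ 2, then 2·21 = 42 ≡ 19. So 21^13 ≡ 19 (mod 23).
Hence σ⁻¹(21) = 19.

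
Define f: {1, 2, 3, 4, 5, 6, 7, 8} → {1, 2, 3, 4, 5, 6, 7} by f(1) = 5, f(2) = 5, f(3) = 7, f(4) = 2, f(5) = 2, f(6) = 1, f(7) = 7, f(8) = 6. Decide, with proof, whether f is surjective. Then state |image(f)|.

5

No element maps to 3, so f is not surjective.
The image of f is {1, 2, 5, 6, 7}, which has 5 elements.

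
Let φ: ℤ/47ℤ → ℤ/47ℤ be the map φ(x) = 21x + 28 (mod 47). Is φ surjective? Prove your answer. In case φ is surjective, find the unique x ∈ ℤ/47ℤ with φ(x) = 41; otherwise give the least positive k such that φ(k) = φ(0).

Since gcd(21, 47) = 1, 21 is invertible modulo 47. Euclid's algorithm: 47 = 2·21 + 5, 21 = 4·5 + 1; back-substituting gives 1 = 9·21 − 4·47, so 21⁻¹ ≡ 9 (mod 47).
Then y ↦ 9(y − 28) is a two-sided inverse to φ, so every y ∈ ℤ/47ℤ has a preimage.
Hence φ is surjective.
Since φ is surjective, we find φ⁻¹(41): we need 21x ≡ 41 − 28 ≡ 13 (mod 47). Using 21⁻¹ = 9: x ≡ 9·13 = 117 = 2·47 + 23, so x = 23.
Check: φ(23) = 21·23 + 28 = 511 = 10·47 + 41 ≡ 41 (mod 47).

23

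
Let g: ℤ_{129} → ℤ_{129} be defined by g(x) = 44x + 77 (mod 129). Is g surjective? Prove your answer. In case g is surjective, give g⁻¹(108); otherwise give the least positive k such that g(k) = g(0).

74

Since gcd(44, 129) = 1, 44 is invertible modulo 129. Euclid's algorithm: 129 = 2·44 + 41, 44 = 1·41 + 3, 41 = 13·3 + 2, 3 = 1·2 + 1; back-substituting gives 1 = 44·44 − 15·129, so 44⁻¹ ≡ 44 (mod 129).
Then y ↦ 44(y − 77) is a two-sided inverse to g, so every y ∈ ℤ_{129} has a preimage.
Therefore g is surjective.
Since g is surjective, we find g⁻¹(108): we need 44x ≡ 108 − 77 ≡ 31 (mod 129). Using 44⁻¹ = 44: x ≡ 44·31 = 1364 = 10·129 + 74, so x = 74.
Check: g(74) = 44·74 + 77 = 3333 = 25·129 + 108 ≡ 108 (mod 129).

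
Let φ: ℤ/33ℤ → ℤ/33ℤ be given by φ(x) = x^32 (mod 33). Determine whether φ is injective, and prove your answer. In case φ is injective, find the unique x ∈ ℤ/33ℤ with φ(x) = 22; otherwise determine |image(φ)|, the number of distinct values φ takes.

12

φ(4): Repeated squaring mod 33: 4^1 ≡ 4, 4^2 ≡ 4² = 16, 4^4 ≡ 16² = 256 ≡ 25, 4^8 ≡ 25² = 625 ≡ 31, 4^16 ≡ 31² = 961 ≡ 4, 4^32 ≡ 4² = 16. So 4^32 ≡ 16 (mod 33).
φ(7): Repeated squaring mod 33: 7^1 ≡ 7, 7^2 ≡ 7² = 49 ≡ 16, 7^4 ≡ 16² = 256 ≡ 25, 7^8 ≡ 25² = 625 ≡ 31, 7^16 ≡ 31² = 961 ≡ 4, 7^32 ≡ 4² = 16. So 7^32 ≡ 16 (mod 33).
So φ(4) = φ(7) = 16 while 4 ≠ 7, hence φ is not injective.
Since φ is not injective, we determine |image(φ)|. Computing x^32 mod 33 for each x (by repeated squaring, reducing mod 33 at every step), the values φ(0), φ(1), …, φ(32) are: 0, 1, 4, 9, 16, 25, 3, 16, 31, 15, 1, 22, 12, 4, 31, 27, 25, 25, 27, 31, 4, 12, 22, 1, 15, 31, 16, 3, 25, 16, 9, 4, 1.
The distinct values are {0, 1, 3, 4, 9, 12, 15, 16, 22, 25, 27, 31}; there are 12 of them.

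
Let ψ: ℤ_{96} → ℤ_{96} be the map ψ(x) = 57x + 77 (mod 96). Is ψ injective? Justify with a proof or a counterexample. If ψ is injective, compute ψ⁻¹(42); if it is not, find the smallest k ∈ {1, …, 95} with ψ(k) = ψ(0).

We have gcd(57, 96) = 3 > 1. Taking s = 0 and t = 32: ψ(0) = 77 and ψ(32) = 57·32 + 77 = 1901 ≡ 77 (mod 96).
So ψ(0) = ψ(32) while 0 ≠ 32, therefore ψ is not injective.
Since ψ is not injective, we find the least positive k with ψ(k) = ψ(0): this means 57k ≡ 0 (mod 96), i.e. 96 ∣ 57k. Since gcd(57, 96) = 3, dividing through by 3 this holds exactly when 32 ∣ 19k, and as gcd(19, 32) = 1, exactly when 32 ∣ k.
The smallest positive such k is 32.

32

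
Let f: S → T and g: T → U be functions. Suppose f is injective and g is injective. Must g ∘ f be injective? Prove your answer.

Suppose (g ∘ f)(x_1) = (g ∘ f)(x_2), i.e. g(f(x_1)) = g(f(x_2)).
Since g is injective, f(x_1) = f(x_2). Since f is injective, x_1 = x_2. So g ∘ f is injective.

injective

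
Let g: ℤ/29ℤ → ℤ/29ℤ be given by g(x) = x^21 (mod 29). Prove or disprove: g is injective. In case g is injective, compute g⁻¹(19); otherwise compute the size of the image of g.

g(2): Repeated squaring mod 29: 2^1 ≡ 2, 2^2 ≡ 2² = 4, 2^4 ≡ 4² = 16, 2^8 ≡ 16² = 256 ≡ 24, 2^16 ≡ 24² = 576 ≡ 25. Since 21 = 16 + 4 + 1, 2^21 ≡ 25·16·2: 25·16 = 400 ≡ 23, then 23·2 = 46 ≡ 17. So 2^21 ≡ 17 (mod 29).
g(3): Repeated squaring mod 29: 3^1 ≡ 3, 3^2 ≡ 3² = 9, 3^4 ≡ 9² = 81 ≡ 23, 3^8 ≡ 23² = 529 ≡ 7, 3^16 ≡ 7² = 49 ≡ 20. Since 21 = 16 + 4 + 1, 3^21 ≡ 20·23·3: 20·23 = 460 ≡ 25, then 25·3 = 75 ≡ 17. So 3^21 ≡ 17 (mod 29).
So g(2) = g(3) = 17 while 2 ≠ 3, so g is not injective.
Since g is not injective, we determine |image(g)|. Computing x^21 mod 29 for each x (by repeated squaring, reducing mod 29 at every step), the values g(0), g(1), …, g(28) are: 0, 1, 17, 17, 28, 28, 28, 1, 12, 28, 12, 17, 12, 28, 17, 12, 1, 17, 12, 17, 1, 17, 28, 1, 1, 1, 12, 12, 28.
The distinct values are {0, 1, 12, 17, 28}; there are 5 of them.

5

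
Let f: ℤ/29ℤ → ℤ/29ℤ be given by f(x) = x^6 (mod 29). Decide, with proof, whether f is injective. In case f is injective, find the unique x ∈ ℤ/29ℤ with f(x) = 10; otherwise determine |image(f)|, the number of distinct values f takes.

15

f(14): Repeated squaring mod 29: 14^1 ≡ 14, 14^2 ≡ 14² = 196 ≡ 22, 14^4 ≡ 22² = 484 ≡ 20. Since 6 = 4 + 2, 14^6 ≡ 20·22: 20·22 = 440 ≡ 5. So 14^6 ≡ 5 (mod 29).
f(15): Repeated squaring mod 29: 15^1 ≡ 15, 15^2 ≡ 15² = 225 ≡ 22, 15^4 ≡ 22² = 484 ≡ 20. Since 6 = 4 + 2, 15^6 ≡ 20·22: 20·22 = 440 ≡ 5. So 15^6 ≡ 5 (mod 29).
So f(14) = f(15) = 5 while 14 ≠ 15, so f is not injective.
Since f is not injective, we determine |image(f)|. Computing x^6 mod 29 for each x (by repeated squaring, reducing mod 29 at every step), the values f(0), f(1), …, f(28) are: 0, 1, 6, 4, 7, 23, 24, 25, 13, 16, 22, 9, 28, 20, 5, 5, 20, 28, 9, 22, 16, 13, 25, 24, 23, 7, 4, 6, 1.
The distinct values are {0, 1, 4, 5, 6, 7, 9, 13, 16, 20, 22, 23, 24, 25, 28}; there are 15 of them.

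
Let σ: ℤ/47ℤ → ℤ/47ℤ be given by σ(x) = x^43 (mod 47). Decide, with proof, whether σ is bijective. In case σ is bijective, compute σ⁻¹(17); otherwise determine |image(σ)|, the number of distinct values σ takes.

12

Since 47 is prime, the nonzero elements of ℤ/47ℤ form a cyclic group of order 46.
As gcd(43, 46) = 1, raising to the 43rd power is a bijection on this group: if a^43 ≡ b^43 then (ab^{−1})^43 = 1, and the only element of order dividing gcd(43, 46) = 1 is 1, so a = b.
With σ(0) = 0 this makes σ injective on all of ℤ/47ℤ, hence bijective (finite equal-size domain and codomain). In particular σ is bijective.
Since σ is bijective, we find the preimage of 17. The inverse of x ↦ x^43 on (ℤ/47ℤ)^× is x ↦ x^15, because 43·15 = 645 = 14·46 + 1 ≡ 1 (mod 46) and x^{46} = 1 for x ≠ 0 (Fermat). So σ⁻¹(17) = 17^15 mod 47.
Repeated squaring mod 47: 17^1 ≡ 17, 17^2 ≡ 17² = 289 ≡ 7, 17^4 ≡ 7² = 49 ≡ 2, 17^8 ≡ 2² = 4. Since 15 = 8 + 4 + 2 + 1, 17^15 ≡ 4·2·7·17: 4·2 = 8, then 8·7 = 56 ≡ 9, then 9·17 = 153 ≡ 12. So 17^15 ≡ 12 (mod 47).
Hence σ⁻¹(17) = 12.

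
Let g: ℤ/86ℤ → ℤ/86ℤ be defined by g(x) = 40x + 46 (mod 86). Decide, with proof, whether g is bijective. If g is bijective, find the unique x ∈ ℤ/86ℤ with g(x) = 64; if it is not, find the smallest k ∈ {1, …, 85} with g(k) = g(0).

43

Recall: g is injective when g(s) = g(t) forces s = t.
We have gcd(40, 86) = 2 > 1. Taking s = 0 and t = 43: g(0) = 46 and g(43) = 40·43 + 46 = 1766 ≡ 46 (mod 86).
So g(0) = g(43) while 0 ≠ 43, so g is not injective, hence not bijective.
Since g is not bijective, we find the least positive k with g(k) = g(0): this means 40k ≡ 0 (mod 86), i.e. 86 ∣ 40k. Since gcd(40, 86) = 2, dividing through by 2 this holds exactly when 43 ∣ 20k, and as gcd(20, 43) = 1, exactly when 43 ∣ k.
The smallest positive such k is 43.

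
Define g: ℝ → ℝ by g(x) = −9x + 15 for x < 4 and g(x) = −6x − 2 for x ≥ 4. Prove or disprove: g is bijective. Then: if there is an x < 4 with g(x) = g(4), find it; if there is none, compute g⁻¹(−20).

35/9

Both pieces are strictly decreasing (slopes −9 and −6), so each is injective on its own interval.
The left piece maps (−∞, 4) onto (−21, ∞); the right piece maps [4, ∞) onto (−∞, −26].
The images leave a gap (−21 has no preimage), so g is not surjective, hence not bijective.
Because the two images are disjoint, no x < 4 has g(x) = g(4), so we compute g⁻¹(−20): −20 lies in (−21, ∞), so solve −9x + 15 = −20: x = (−20 − 15)/(−9) = 35/9.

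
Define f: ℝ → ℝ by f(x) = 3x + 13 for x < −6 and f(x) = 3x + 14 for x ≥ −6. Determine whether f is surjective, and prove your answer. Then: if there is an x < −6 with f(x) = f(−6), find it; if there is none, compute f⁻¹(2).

Both pieces are strictly increasing (slopes 3 and 3), so each is injective on its own interval.
The left piece maps (−∞, −6) onto (−∞, −5); the right piece maps [−6, ∞) onto [−4, ∞).
The union (−∞, −5) ∪ [−4, ∞) omits the interval between −5 and −4; in particular −5 has no preimage. So f is not surjective.
Because the two images are disjoint, no x < −6 has f(x) = f(−6), so we compute f⁻¹(2): 2 lies in [−4, ∞), so solve 3x + 14 = 2: x = (2 − 14)/3 = −4.

-4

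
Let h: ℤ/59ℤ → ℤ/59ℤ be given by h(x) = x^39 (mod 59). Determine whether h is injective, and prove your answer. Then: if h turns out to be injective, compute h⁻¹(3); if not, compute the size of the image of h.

Since 59 is prime, the nonzero elements of ℤ/59ℤ form a cyclic group of order 58.
As gcd(39, 58) = 1, raising to the 39th power is a bijection on this group: if u^39 ≡ v^39 then (uv^{−1})^39 = 1, and the only element of order dividing gcd(39, 58) = 1 is 1, so u = v.
With h(0) = 0 this makes h injective on all of ℤ/59ℤ, hence bijective (finite equal-size domain and codomain). In particular h is injective.
Since h is injective, we find the preimage of 3. The inverse of x ↦ x^39 on (ℤ/59ℤ)^× is x ↦ x^3, because 39·3 = 117 = 2·58 + 1 ≡ 1 (mod 58) and x^{58} = 1 for x ≠ 0 (Fermat). So h⁻¹(3) = 3^3 mod 59.
Repeated squaring mod 59: 3^1 ≡ 3, 3^2 ≡ 3² = 9. Since 3 = 2 + 1, 3^3 ≡ 9·3: 9·3 = 27. So 3^3 ≡ 27 (mod 59).
Hence h⁻¹(3) = 27.

27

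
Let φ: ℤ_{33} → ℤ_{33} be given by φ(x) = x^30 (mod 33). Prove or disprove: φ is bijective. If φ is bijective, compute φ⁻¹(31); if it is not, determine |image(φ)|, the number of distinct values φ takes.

4

φ(1) = 1^30 = 1.
φ(2): Repeated squaring mod 33: 2^1 ≡ 2, 2^2 ≡ 2² = 4, 2^4 ≡ 4² = 16, 2^8 ≡ 16² = 256 ≡ 25, 2^16 ≡ 25² = 625 ≡ 31. Since 30 = 16 + 8 + 4 + 2, 2^30 ≡ 31·25·16·4: 31·25 = 775 ≡ 16, then 16·16 = 256 ≡ 25, then 25·4 = 100 ≡ 1. So 2^30 ≡ 1 (mod 33).
So φ(1) = φ(2) = 1 while 1 ≠ 2, hence φ is not injective, hence not bijective.
Since φ is not bijective, we determine |image(φ)|. Computing x^30 mod 33 for each x (by repeated squaring, reducing mod 33 at every step), the values φ(0), φ(1), …, φ(32) are: 0, 1, 1, 12, 1, 1, 12, 1, 1, 12, 1, 22, 12, 1, 1, 12, 1, 1, 12, 1, 1, 12, 22, 1, 12, 1, 1, 12, 1, 1, 12, 1, 1.
The distinct values are {0, 1, 12, 22}; there are 4 of them.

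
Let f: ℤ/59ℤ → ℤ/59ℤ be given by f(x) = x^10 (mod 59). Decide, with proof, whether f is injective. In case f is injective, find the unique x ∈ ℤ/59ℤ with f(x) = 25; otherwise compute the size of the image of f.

30

f(29): Repeated squaring mod 59: 29^1 ≡ 29, 29^2 ≡ 29² = 841 ≡ 15, 29^4 ≡ 15² = 225 ≡ 48, 29^8 ≡ 48² = 2304 ≡ 3. Since 10 = 8 + 2, 29^10 ≡ 3·15: 3·15 = 45. So 29^10 ≡ 45 (mod 59).
f(30): Repeated squaring mod 59: 30^1 ≡ 30, 30^2 ≡ 30² = 900 ≡ 15, 30^4 ≡ 15² = 225 ≡ 48, 30^8 ≡ 48² = 2304 ≡ 3. Since 10 = 8 + 2, 30^10 ≡ 3·15: 3·15 = 45. So 30^10 ≡ 45 (mod 59).
So f(29) = f(30) = 45 while 29 ≠ 30, therefore f is not injective.
Since f is not injective, we determine |image(f)|. Computing x^10 mod 59 for each x (by repeated squaring, reducing mod 59 at every step), the values f(0), f(1), …, f(58) are: 0, 1, 21, 49, 28, 4, 26, 5, 57, 41, 25, 7, 15, 36, 46, 19, 17, 12, 35, 51, 53, 9, 29, 27, 20, 16, 48, 3, 22, 45, 45, 22, 3, 48, 16, 20, 27, 29, 9, 53, 51, 35, 12, 17, 19, 46, 36, 15, 7, 25, 41, 57, 5, 26, 4, 28, 49, 21, 1.
The distinct values are {0, 1, 3, 4, 5, 7, 9, 12, 15, 16, 17, 19, 20, 21, 22, 25, 26, 27, 28, 29, 35, 36, 41, 45, 46, 48, 49, 51, 53, 57}; there are 30 of them.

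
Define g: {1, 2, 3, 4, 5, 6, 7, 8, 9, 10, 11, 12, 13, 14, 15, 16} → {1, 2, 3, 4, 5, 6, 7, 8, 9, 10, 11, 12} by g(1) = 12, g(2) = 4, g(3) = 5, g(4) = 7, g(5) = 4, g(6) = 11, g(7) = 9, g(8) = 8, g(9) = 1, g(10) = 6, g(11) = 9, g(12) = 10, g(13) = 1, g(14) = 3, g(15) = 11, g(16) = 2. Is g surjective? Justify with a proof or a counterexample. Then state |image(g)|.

Every element of the codomain has a preimage: 1 = g(9), 2 = g(16), 3 = g(14), 4 = g(2), 5 = g(3), 6 = g(10), 7 = g(4), 8 = g(8), 9 = g(7), 10 = g(12), 11 = g(6), 12 = g(1).
Thus g is surjective.
The image of g is {1, 2, 3, 4, 5, 6, 7, 8, 9, 10, 11, 12}, which has 12 elements.

12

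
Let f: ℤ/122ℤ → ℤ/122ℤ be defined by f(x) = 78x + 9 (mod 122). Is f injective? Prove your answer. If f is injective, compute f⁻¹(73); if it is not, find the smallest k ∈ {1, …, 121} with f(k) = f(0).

61

Recall that f is injective when f(x_1) = f(x_2) forces x_1 = x_2.
We have gcd(78, 122) = 2 > 1. Taking x_1 = 0 and x_2 = 61: f(0) = 9 and f(61) = 78·61 + 9 = 4767 ≡ 9 (mod 122).
So f(0) = f(61) while 0 ≠ 61, so f is not injective.
Since f is not injective, we find the least positive k with f(k) = f(0): this means 78k ≡ 0 (mod 122), i.e. 122 ∣ 78k. Since gcd(78, 122) = 2, dividing through by 2 this holds exactly when 61 ∣ 39k, and as gcd(39, 61) = 1, exactly when 61 ∣ k.
The smallest positive such k is 61.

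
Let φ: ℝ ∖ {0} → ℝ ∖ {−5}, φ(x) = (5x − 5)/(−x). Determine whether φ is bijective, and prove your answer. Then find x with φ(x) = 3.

5/8

Suppose φ(u) = φ(v). Cross-multiplying: (5u − 5)(−v) = (5v − 5)(−u).
Expanding both sides and cancelling the symmetric terms leaves −5·(u − v) = 0. Since −5 ≠ 0, u = v. Hence φ is injective.
For any y ≠ −5, solving y(−x) = 5x − 5 for x gives a well-defined x ≠ 0. So φ is surjective.
Thus φ is bijective.
Solving φ(x) = 3: cross-multiplying gives 5x − 5 = 3(−x), which rearranges to 8x = 5, so x = 5/8.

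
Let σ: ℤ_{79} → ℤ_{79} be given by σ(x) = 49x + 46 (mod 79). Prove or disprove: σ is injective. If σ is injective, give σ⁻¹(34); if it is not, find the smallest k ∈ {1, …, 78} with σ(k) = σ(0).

32

If σ(a) = σ(b), then 49a ≡ 49b (mod 79). Because gcd(49, 79) = 1, we may cancel 49 to get a ≡ b (mod 79).
Thus σ is injective.
We now compute 49⁻¹ mod 79 explicitly. Euclid's algorithm: 79 = 1·49 + 30, 49 = 1·30 + 19, 30 = 1·19 + 11, 19 = 1·11 + 8, 11 = 1·8 + 3, 8 = 2·3 + 2, 3 = 1·2 + 1; back-substituting gives 1 = 50·49 − 31·79, so 49⁻¹ ≡ 50 (mod 79).
Since σ is injective, we compute σ⁻¹(34): solve 49x + 46 ≡ 34 (mod 79), i.e. 49x ≡ 67 (mod 79).
Multiplying by 49⁻¹ = 50 gives x ≡ 50·67 = 3350 = 42·79 + 32 ≡ 32 (mod 79).
Check: σ(32) = 49·32 + 46 = 1614 = 20·79 + 34 ≡ 34 (mod 79).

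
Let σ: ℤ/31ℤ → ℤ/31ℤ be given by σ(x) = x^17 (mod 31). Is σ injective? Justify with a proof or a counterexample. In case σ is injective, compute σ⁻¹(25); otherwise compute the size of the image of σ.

Since 31 is prime, the nonzero elements of ℤ/31ℤ form a cyclic group of order 30.
As gcd(17, 30) = 1, raising to the 17th power is a bijection on this group: if u^17 ≡ v^17 then (uv^{−1})^17 = 1, and the only element of order dividing gcd(17, 30) = 1 is 1, so u = v.
With σ(0) = 0 this makes σ injective on all of ℤ/31ℤ, hence bijective (finite equal-size domain and codomain). In particular σ is injective.
Since σ is injective, we find the preimage of 25. The inverse of x ↦ x^17 on (ℤ/31ℤ)^× is x ↦ x^23, because 17·23 = 391 = 13·30 + 1 ≡ 1 (mod 30) and x^{30} = 1 for x ≠ 0 (Fermat). So σ⁻¹(25) = 25^23 mod 31.
Repeated squaring mod 31: 25^1 ≡ 25, 25^2 ≡ 25² = 625 ≡ 5, 25^4 ≡ 5² = 25, 25^8 ≡ 25² = 625 ≡ 5, 25^16 ≡ 5² = 25. Since 23 = 16 + 4 + 2 + 1, 25^23 ≡ 25·25·5·25: 25·25 = 625 ≡ 5, then 5·5 = 25, then 25·25 = 625 ≡ 5. So 25^23 ≡ 5 (mod 31).
Hence σ⁻¹(25) = 5.

5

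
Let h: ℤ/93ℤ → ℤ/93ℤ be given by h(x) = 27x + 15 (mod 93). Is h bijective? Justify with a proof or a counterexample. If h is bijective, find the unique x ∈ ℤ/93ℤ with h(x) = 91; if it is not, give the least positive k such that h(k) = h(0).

We have gcd(27, 93) = 3 > 1. Taking u = 0 and v = 31: h(0) = 15 and h(31) = 27·31 + 15 = 852 ≡ 15 (mod 93).
So h(0) = h(31) while 0 ≠ 31, hence h is not injective, hence not bijective.
Since h is not bijective, we find the least positive k with h(k) = h(0): this means 27k ≡ 0 (mod 93), i.e. 93 ∣ 27k. Since gcd(27, 93) = 3, dividing through by 3 this holds exactly when 31 ∣ 9k, and as gcd(9, 31) = 1, exactly when 31 ∣ k.
The smallest positive such k is 31.

31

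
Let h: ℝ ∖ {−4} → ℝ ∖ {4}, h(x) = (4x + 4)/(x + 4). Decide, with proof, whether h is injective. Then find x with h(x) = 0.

-1

Suppose h(a) = h(b). Cross-multiplying: (4a + 4)(b + 4) = (4b + 4)(a + 4).
Expanding both sides and cancelling the symmetric terms leaves 12·(a − b) = 0. Since 12 ≠ 0, a = b. Thus h is injective.
Solving h(x) = 0: cross-multiplying gives 4x + 4 = 0(x + 4), which rearranges to 4x = −4, so x = −1.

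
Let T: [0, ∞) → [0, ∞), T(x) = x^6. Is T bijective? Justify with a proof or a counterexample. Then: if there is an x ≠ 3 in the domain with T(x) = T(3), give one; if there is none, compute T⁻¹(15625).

On [0, ∞), x ↦ x^6 is strictly increasing (injective) and for any y ∈ [0, ∞) the 6th root y^{1/6} lies in [0, ∞) (surjective). So T is bijective.
Since x ↦ x^6 is strictly increasing on [0, ∞), it is injective there, so no x ≠ 3 in the domain has T(x) = T(3). We therefore compute T⁻¹(15625) = 15625^{1/6} = 5 (indeed 5^6 = 15625).

5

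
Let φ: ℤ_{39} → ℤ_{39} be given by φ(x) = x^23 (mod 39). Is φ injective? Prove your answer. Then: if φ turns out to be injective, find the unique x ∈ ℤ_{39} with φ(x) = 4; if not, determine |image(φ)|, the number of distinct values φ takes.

10

Computing x^23 mod 39 for each x (by repeated squaring, reducing mod 39 at every step), the values φ(0), φ(1), …, φ(38) are: 0, 1, 20, 9, 10, 8, 24, 28, 5, 3, 4, 32, 12, 13, 14, 33, 22, 23, 21, 37, 2, 18, 16, 17, 6, 25, 26, 27, 7, 35, 36, 34, 11, 15, 31, 29, 30, 19, 38.
Every element of ℤ_{39} appears exactly once in this list, so φ is a bijection, and in particular injective.
Since φ is injective, we read off the preimage of 4 from the same table: φ(10) = 4, so φ⁻¹(4) = 10.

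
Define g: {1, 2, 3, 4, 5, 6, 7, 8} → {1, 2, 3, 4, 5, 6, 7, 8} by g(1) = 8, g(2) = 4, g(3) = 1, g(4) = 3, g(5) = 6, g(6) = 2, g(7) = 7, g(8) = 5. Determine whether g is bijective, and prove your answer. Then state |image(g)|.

The values 8, 4, 1, 3, 6, 2, 7, 5 are a permutation of {1, 2, 3, 4, 5, 6, 7, 8}: each element appears exactly once.
So g is injective and surjective, hence bijective.
The image of g is {1, 2, 3, 4, 5, 6, 7, 8}, which has 8 elements.

8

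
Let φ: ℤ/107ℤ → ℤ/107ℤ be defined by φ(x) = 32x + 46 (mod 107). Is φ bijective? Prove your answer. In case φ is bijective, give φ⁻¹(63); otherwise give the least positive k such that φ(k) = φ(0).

Recall that injectivity means: for all u, v in the domain, φ(u) = φ(v) implies u = v.
Suppose φ(u) = φ(v) in ℤ/107ℤ. Then 32u + 46 ≡ 32v + 46 (mod 107), thus 32(u − v) ≡ 0 (mod 107).
Since gcd(32, 107) = 1, 32 is invertible modulo 107, therefore u − v ≡ 0 (mod 107), i.e. u = v.
We now compute 32⁻¹ mod 107 explicitly. Euclid's algorithm: 107 = 3·32 + 11, 32 = 2·11 + 10, 11 = 1·10 + 1; back-substituting gives 1 = 97·32 − 29·107, so 32⁻¹ ≡ 97 (mod 107).
Then y ↦ 97(y − 46) is a two-sided inverse to φ, so every y ∈ ℤ/107ℤ has a preimage.
So φ is bijective.
Since φ is bijective, we compute φ⁻¹(63): solve 32x + 46 ≡ 63 (mod 107), i.e. 32x ≡ 17 (mod 107).
Multiplying by 32⁻¹ = 97 gives x ≡ 97·17 = 1649 = 15·107 + 44 ≡ 44 (mod 107).
Check: φ(44) = 32·44 + 46 = 1454 = 13·107 + 63 ≡ 63 (mod 107).

44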